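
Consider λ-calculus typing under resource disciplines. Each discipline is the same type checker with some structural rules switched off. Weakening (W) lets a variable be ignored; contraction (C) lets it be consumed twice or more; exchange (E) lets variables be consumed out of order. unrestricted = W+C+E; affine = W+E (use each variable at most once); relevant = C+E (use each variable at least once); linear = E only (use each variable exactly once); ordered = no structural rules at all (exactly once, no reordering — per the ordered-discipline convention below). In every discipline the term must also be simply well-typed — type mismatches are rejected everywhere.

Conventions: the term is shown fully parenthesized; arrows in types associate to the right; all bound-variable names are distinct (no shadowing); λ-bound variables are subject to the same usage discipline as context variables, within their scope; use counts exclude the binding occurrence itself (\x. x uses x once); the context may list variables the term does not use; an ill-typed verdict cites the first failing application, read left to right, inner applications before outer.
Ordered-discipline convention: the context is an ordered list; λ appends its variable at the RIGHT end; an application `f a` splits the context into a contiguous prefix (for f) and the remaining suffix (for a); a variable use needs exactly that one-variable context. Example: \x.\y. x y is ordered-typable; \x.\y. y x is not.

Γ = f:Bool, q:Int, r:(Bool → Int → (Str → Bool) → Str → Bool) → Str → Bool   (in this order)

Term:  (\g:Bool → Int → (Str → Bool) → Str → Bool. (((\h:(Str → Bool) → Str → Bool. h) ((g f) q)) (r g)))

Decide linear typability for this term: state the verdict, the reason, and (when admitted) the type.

no — g ×2 used more than once (contraction)
variable uses: f: 1×, q: 1×, r: 1×, g (bound): 2×, h (bound): 1×
left-to-right use order: h, g, f, q, r, g
typing: well-typed at (Bool → Int → (Str → Bool) → Str → Bool) → Str → Bool
per-discipline verdicts: ordered ✗; linear ✗; affine ✗; relevant ✓; unrestricted ✓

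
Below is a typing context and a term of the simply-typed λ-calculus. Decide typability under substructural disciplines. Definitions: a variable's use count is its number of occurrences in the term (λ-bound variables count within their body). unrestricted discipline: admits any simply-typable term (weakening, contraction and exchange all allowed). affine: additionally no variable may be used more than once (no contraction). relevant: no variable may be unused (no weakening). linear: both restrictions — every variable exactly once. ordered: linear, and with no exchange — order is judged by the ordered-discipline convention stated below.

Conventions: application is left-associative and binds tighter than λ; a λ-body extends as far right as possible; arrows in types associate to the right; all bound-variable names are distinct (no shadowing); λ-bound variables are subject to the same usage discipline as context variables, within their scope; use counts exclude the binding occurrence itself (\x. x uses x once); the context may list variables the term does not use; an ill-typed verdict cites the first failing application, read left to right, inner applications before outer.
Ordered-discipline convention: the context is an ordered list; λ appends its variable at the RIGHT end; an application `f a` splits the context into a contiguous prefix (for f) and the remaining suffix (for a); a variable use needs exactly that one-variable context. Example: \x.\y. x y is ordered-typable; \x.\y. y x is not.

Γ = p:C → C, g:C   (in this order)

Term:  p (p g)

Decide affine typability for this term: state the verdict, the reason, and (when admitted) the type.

no — needs contraction — p ×2
usage: p ×2; g ×1
left-to-right use order: p, p, g
typing: well-typed — term : C
summary: ordered ✗ | linear ✗ | affine ✗ | relevant ✓ | unrestricted ✓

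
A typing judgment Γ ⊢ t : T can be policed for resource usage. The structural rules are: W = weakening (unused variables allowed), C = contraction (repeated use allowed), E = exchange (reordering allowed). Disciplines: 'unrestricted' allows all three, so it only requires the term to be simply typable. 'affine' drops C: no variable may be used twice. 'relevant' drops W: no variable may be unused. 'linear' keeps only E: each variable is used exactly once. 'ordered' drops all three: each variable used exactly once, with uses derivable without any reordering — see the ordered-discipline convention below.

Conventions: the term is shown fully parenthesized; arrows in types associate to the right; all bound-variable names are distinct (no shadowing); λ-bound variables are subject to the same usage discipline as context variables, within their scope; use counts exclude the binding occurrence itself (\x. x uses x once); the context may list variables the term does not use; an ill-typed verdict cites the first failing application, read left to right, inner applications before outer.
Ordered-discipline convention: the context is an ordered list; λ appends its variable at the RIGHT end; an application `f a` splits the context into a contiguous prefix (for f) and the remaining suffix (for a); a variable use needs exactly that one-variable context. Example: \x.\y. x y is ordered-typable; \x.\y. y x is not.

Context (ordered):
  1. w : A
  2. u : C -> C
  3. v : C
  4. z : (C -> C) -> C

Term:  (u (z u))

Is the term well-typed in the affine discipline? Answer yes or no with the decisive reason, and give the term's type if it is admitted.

no — uses contraction: u ×2
counts: w: 0×; u: 2×; v: 0×; z: 1×
use order (left to right): u, z, u
typing: ✓ — C
summary: ordered ✗; linear ✗; affine ✗; relevant ✗; unrestricted ✓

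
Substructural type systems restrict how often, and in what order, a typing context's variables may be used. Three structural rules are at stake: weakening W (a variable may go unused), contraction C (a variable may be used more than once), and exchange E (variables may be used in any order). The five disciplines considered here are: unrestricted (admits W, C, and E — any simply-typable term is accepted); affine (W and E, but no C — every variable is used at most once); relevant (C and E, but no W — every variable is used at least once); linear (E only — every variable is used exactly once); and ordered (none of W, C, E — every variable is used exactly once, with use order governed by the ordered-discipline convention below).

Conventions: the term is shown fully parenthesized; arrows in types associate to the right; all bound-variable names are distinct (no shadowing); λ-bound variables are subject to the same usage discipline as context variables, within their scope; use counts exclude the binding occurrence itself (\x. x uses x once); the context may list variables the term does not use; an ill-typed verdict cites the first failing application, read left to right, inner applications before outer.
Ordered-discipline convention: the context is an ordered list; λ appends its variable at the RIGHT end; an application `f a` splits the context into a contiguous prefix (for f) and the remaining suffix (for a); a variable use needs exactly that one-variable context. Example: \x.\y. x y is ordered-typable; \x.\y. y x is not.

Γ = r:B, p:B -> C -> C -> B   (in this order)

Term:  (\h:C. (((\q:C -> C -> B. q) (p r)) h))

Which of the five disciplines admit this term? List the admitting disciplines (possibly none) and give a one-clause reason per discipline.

admitting disciplines: linear, affine, relevant, unrestricted
use counts: r: 1×, p: 1×, h (λ-bound): 1×, q (λ-bound): 1×
uses in reading order: q, p, r, h
typing: well-typed at C -> C -> B
ordered: ✗, no ordered split (uses run q, p, r, h)
linear: ✓, exactly-once usage across r, p, h, q
affine: ✓, no duplicate uses among r, p, h, q
relevant: ✓, at least one use each (r, p, h, q)
unrestricted: ✓, simply typable at C -> C -> B; W, C, E all held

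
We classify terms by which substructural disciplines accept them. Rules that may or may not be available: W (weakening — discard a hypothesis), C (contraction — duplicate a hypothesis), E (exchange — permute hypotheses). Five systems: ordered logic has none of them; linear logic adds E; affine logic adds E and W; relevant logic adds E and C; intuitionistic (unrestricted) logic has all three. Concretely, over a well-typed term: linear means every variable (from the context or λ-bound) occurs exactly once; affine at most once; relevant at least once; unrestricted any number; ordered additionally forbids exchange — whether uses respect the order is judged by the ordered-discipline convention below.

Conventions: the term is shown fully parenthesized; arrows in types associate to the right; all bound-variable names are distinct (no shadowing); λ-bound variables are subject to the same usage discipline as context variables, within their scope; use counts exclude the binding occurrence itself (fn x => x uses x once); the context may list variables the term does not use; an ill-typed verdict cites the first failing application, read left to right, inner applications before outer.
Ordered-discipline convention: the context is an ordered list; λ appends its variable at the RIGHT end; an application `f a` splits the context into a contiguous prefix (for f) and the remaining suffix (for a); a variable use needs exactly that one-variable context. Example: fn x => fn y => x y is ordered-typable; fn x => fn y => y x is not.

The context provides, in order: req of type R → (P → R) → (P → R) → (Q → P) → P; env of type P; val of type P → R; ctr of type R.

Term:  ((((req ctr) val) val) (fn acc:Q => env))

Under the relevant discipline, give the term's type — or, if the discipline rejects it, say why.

not well-typed under relevant — acc never used (weakening)
usage: req: 1×, env: 1×, val: 2×, ctr: 1×, acc [bound]: 0×
use order (left to right): req, ctr, val, val, env
typing: ✓ — P
per-discipline verdicts: ordered ✗; linear ✗; affine ✗; relevant ✗; unrestricted ✓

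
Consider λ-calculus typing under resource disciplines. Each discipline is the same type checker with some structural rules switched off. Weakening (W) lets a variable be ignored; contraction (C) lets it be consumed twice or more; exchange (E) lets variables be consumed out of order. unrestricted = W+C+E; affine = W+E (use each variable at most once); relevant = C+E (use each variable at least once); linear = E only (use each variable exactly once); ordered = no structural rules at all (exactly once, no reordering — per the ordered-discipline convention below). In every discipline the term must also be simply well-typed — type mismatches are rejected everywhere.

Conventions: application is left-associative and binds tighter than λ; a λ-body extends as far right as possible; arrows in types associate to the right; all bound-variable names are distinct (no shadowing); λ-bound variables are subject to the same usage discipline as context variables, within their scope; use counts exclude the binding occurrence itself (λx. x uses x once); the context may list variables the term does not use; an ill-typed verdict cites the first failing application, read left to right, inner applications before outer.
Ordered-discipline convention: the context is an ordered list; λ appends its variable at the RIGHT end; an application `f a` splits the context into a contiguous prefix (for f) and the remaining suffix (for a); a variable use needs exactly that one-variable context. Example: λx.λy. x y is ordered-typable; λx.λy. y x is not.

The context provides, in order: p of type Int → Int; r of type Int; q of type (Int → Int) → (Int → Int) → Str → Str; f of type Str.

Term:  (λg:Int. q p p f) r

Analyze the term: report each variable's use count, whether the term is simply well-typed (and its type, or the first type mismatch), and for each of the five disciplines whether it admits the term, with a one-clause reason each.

use counts: p: 2×, r: 1×, q: 1×, f: 1×, g [bound]: 0×
left-to-right use order: q, p, p, f, r
typing: well-typed at Str
ordered: ✗, uses contraction: p ×2; unused: g — weakening required
linear: ✗, uses contraction: p ×2; unused: g — weakening required
affine: ✗, uses contraction: p ×2
relevant: ✗, unused: g — weakening required
unrestricted: ✓, well-typed at Str; no restrictions here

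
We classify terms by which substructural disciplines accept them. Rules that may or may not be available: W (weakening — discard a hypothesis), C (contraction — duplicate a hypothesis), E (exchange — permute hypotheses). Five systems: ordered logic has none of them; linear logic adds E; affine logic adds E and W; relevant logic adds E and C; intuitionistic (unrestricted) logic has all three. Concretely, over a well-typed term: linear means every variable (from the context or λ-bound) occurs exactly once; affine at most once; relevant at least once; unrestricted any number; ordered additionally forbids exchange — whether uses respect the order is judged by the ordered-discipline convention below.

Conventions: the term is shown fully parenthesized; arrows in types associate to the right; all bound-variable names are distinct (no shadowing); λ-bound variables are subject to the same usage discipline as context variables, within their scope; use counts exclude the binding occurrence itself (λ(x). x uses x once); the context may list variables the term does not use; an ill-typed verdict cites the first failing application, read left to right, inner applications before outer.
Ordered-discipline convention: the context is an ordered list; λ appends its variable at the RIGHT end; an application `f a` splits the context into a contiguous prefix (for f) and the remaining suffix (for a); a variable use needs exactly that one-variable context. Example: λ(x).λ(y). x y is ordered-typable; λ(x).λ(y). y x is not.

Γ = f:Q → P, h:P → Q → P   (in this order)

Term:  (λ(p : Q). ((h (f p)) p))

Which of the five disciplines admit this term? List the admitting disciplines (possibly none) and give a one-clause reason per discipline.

accepted by: relevant, unrestricted
counts: f=1, h=1, p [bound]=2
order of uses: h, f, p, p
typing: well-typed — term : Q → P
ordered: ✗ — p ×2 used more than once (contraction)
linear: ✗ — p ×2 used more than once (contraction)
affine: ✗ — p ×2 used more than once (contraction)
relevant: ✓ — every one of f, h, p appears
unrestricted: ✓ — well-typed at Q → P; no restrictions here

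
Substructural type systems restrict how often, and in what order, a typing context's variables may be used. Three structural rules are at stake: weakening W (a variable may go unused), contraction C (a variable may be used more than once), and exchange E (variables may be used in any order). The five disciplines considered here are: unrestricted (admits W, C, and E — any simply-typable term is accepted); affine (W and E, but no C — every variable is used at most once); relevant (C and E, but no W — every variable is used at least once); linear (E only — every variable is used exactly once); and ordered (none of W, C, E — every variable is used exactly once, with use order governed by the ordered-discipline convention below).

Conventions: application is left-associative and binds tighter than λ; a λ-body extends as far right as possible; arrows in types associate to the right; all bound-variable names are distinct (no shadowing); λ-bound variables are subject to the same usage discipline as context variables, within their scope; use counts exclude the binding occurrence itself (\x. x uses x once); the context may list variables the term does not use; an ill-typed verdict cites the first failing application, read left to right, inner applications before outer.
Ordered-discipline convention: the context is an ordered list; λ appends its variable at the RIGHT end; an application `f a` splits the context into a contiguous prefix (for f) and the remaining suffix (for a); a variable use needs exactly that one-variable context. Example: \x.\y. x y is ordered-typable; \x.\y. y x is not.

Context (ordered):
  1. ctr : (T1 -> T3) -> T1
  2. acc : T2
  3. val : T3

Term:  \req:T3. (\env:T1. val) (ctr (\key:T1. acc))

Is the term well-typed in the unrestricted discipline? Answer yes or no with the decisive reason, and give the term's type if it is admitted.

no — the type mismatch rejects it
usage: ctr ×1, acc ×1, val ×1, req (λ-bound) ×0, env (λ-bound) ×0, key (λ-bound) ×0
use order (left to right): val, ctr, acc
typing: ill-typed: an application expects T1 -> T3 but receives T1 -> T2
per-discipline verdicts: ordered ✗ | linear ✗ | affine ✗ | relevant ✗ | unrestricted ✗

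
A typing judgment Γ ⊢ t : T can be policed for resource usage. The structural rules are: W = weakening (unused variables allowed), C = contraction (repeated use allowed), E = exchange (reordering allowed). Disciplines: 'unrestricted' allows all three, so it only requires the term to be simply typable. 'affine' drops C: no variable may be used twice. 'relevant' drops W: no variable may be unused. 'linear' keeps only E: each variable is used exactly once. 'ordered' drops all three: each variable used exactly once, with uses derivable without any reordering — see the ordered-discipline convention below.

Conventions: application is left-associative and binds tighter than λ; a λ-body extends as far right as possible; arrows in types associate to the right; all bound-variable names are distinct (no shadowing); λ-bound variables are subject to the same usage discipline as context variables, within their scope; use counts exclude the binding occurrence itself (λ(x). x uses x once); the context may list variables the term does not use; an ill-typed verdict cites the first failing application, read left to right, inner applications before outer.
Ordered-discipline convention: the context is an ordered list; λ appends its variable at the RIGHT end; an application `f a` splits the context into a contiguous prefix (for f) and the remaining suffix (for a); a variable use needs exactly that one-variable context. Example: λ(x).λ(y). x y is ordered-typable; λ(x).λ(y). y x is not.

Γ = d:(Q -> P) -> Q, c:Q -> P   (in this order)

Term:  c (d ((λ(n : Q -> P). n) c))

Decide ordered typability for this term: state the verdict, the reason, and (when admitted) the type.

no — c ×2 used more than once (contraction)
counts: d: 1×, c: 2×, n [bound]: 1×
uses in reading order: c, d, n, c
typing: well-typed — term : P
all disciplines: ordered ✗, linear ✗, affine ✗, relevant ✓, unrestricted ✓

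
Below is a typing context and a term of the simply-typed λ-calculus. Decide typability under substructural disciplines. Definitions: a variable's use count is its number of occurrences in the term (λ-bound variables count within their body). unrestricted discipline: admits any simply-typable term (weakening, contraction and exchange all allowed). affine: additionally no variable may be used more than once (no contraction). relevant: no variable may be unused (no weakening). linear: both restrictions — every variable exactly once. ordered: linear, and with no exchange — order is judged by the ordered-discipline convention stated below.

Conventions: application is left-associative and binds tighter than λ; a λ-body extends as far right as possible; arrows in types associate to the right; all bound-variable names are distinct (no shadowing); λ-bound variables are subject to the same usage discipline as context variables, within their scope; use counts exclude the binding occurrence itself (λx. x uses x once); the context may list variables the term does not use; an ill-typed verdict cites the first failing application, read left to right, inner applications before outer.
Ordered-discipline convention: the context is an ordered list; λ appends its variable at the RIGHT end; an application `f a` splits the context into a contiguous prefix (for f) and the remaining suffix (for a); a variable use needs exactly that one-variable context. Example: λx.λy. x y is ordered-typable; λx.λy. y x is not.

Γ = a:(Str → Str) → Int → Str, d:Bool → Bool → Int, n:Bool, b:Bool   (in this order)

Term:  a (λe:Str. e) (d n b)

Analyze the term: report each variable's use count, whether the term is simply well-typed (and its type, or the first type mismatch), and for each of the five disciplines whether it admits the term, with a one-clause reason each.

variable uses: a: 1, d: 1, n: 1, b: 1, e [bound]: 1
use order (left to right): a, e, d, n, b
typing: the term checks, with type Str
ordered: ✓ — one use each (a, d, n, b, e); ordered split holds
linear: ✓ — exactly-once usage across a, d, n, b, e
affine: ✓ — at most one use each (a, d, n, b, e)
relevant: ✓ — at least one use each (a, d, n, b, e)
unrestricted: ✓ — well-typed at Str; no restrictions here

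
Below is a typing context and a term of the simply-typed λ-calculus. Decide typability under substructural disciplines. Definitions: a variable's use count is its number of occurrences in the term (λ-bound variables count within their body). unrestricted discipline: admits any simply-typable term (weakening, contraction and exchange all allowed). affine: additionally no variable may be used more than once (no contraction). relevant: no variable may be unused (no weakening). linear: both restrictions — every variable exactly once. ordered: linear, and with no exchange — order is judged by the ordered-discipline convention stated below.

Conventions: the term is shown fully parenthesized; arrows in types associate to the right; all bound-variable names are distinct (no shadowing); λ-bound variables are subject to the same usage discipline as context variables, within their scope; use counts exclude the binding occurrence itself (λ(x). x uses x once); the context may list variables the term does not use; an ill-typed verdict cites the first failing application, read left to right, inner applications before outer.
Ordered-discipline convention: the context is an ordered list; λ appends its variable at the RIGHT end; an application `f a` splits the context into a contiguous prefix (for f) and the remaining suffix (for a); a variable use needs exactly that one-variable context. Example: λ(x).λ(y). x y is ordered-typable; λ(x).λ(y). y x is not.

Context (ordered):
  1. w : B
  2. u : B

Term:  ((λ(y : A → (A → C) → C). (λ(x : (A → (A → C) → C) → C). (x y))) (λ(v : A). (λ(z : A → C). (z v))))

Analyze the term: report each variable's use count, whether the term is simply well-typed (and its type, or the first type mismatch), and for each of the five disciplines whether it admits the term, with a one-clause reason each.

use counts: w: 0, u: 0, y [bound]: 1, x [bound]: 1, v [bound]: 1, z [bound]: 1
use order (left to right): x, y, z, v
typing: ✓ — ((A → (A → C) → C) → C) → C
ordered: ✗ — w, u left unused
linear: ✗ — w, u left unused
affine: ✓ — at most one use each (w, u, y, x, v, z)
relevant: ✗ — w, u left unused
unrestricted: ✓ — well-typed at ((A → (A → C) → C) → C) → C; no restrictions here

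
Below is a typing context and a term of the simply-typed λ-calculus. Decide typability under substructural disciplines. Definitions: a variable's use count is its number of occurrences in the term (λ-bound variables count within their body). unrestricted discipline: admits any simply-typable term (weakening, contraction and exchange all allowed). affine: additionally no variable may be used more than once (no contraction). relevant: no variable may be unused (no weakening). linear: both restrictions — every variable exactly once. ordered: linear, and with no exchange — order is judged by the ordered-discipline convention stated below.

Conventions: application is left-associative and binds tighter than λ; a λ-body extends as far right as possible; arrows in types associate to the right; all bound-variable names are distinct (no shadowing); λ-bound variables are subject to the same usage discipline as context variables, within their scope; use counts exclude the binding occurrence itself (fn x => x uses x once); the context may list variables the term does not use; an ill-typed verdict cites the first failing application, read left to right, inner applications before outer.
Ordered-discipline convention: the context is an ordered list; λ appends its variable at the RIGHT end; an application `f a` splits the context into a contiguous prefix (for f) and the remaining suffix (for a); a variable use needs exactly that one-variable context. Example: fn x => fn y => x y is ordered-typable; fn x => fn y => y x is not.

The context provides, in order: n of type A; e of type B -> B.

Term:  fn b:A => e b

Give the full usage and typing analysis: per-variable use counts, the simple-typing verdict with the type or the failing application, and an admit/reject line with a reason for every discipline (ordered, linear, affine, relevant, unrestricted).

counts: n: 0×; e: 1×; b (bound): 1×
uses in reading order: e, b
typing: ill-typed: argument of type A where B is required
ordered: ✗ — the type mismatch rejects it
linear: ✗ — not simply typable
affine: ✗ — fails simple typing
relevant: ✗ — a type mismatch blocks all five
unrestricted: ✗ — the type mismatch rejects it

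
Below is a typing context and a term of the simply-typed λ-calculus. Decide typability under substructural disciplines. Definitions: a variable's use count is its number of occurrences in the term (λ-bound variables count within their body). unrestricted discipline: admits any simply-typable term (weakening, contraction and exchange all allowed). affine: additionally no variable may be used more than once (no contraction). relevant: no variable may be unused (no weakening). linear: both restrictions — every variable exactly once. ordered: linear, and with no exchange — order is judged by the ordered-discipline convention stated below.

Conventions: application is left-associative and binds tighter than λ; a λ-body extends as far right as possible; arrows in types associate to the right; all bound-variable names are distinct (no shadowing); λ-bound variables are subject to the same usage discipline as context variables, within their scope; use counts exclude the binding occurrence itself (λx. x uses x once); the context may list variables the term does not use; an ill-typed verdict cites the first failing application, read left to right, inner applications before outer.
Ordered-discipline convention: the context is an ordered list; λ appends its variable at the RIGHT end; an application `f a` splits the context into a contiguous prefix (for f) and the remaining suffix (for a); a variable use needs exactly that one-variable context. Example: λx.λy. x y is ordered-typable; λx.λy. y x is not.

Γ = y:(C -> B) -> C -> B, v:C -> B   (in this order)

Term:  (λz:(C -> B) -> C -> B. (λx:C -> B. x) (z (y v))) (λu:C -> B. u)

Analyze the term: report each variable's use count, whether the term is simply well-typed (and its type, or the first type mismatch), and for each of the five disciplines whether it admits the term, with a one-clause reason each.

counts: y ×1, v ×1, z (bound) ×1, x (bound) ×1, u (bound) ×1
uses in reading order: x, z, y, v, u
typing: well-typed at C -> B
ordered: ✗ — needs exchange: uses follow x, z, y, v, u
linear: ✓ — exactly-once usage across y, v, z, x, u
affine: ✓ — y, v, z, x, u: no repeats, contraction unneeded
relevant: ✓ — every one of y, v, z, x, u appears
unrestricted: ✓ — simply typable at C -> B; W, C, E all held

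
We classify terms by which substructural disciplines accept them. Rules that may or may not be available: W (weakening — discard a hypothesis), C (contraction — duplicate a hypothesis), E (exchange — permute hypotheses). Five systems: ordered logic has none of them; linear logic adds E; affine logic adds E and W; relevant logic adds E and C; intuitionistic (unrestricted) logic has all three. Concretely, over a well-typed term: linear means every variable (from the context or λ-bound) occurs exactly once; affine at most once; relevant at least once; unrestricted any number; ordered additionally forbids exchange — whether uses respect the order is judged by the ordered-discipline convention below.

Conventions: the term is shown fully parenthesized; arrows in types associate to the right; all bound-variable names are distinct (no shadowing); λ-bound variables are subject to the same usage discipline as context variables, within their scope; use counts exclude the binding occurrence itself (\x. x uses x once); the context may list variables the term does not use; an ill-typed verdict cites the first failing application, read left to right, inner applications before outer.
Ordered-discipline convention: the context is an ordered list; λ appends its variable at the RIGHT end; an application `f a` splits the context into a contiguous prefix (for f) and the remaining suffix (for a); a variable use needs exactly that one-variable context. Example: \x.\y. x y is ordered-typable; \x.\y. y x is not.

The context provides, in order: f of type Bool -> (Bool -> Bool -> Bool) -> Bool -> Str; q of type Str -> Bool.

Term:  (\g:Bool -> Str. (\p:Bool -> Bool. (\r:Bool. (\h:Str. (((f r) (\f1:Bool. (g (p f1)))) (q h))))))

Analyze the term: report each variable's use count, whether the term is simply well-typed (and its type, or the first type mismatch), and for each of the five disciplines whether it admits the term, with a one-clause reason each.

usage: f=1, q=1, g (λ-bound)=1, p (λ-bound)=1, r (λ-bound)=1, h (λ-bound)=1, f1 (λ-bound)=1
use order (left to right): f, r, g, p, f1, q, h
typing: ill-typed: an application expects Bool -> Bool -> Bool but receives Bool -> Str
ordered ✗ (the type mismatch rejects it)
linear ✗ (not simply typable)
affine ✗ (fails simple typing)
relevant ✗ (a type mismatch blocks all five)
unrestricted ✗ (the type mismatch rejects it)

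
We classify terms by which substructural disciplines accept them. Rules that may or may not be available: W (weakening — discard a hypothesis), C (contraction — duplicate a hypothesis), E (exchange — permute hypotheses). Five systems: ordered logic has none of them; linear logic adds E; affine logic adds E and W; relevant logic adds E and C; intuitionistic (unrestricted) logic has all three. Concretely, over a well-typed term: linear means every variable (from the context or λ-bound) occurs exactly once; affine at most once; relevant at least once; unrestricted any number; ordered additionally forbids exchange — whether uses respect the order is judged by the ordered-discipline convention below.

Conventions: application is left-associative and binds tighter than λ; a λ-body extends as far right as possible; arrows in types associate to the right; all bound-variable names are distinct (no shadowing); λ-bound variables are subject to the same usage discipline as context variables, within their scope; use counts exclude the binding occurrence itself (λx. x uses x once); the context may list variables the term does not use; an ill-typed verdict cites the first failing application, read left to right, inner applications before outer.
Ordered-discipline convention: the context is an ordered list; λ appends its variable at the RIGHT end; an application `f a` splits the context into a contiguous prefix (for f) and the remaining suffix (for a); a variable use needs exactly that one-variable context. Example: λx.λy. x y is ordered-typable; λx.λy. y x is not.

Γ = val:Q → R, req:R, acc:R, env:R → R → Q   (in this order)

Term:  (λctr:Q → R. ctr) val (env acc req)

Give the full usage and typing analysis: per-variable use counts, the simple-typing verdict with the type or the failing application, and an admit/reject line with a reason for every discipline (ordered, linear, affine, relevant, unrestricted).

counts: val ×1; req ×1; acc ×1; env ×1; ctr (λ-bound) ×1
use order (left to right): ctr, val, env, acc, req
typing: ✓ — R
ordered: ✗, needs exchange: uses follow ctr, val, env, acc, req
linear: ✓, val, req, acc, env, ctr: one use apiece
affine: ✓, at most one use each (val, req, acc, env, ctr)
relevant: ✓, every one of val, req, acc, env, ctr appears
unrestricted: ✓, type-checks (R) and nothing is barred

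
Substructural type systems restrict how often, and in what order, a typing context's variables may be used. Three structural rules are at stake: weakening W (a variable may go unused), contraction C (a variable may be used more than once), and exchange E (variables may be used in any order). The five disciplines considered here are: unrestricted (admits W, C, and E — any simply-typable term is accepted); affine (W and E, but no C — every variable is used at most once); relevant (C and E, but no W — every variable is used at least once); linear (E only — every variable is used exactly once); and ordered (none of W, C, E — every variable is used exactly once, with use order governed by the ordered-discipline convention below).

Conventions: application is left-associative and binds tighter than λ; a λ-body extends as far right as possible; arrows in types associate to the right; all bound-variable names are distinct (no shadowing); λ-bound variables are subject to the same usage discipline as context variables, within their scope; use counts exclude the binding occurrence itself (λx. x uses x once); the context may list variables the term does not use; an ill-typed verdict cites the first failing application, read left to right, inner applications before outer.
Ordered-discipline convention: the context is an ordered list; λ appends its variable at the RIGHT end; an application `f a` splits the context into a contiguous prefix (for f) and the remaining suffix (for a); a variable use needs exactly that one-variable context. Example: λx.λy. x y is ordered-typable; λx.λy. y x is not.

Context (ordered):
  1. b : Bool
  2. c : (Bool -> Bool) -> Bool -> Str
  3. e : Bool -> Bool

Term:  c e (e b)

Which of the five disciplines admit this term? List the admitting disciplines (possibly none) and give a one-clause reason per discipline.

admitting disciplines: relevant, unrestricted
usage: b=1; c=1; e=2
order of uses: c, e, e, b
typing: the term checks, with type Str
ordered: ✗ — uses contraction: e ×2
linear: ✗ — uses contraction: e ×2
affine: ✗ — uses contraction: e ×2
relevant: ✓ — none of b, c, e goes unused
unrestricted: ✓ — typability at Str is all that's needed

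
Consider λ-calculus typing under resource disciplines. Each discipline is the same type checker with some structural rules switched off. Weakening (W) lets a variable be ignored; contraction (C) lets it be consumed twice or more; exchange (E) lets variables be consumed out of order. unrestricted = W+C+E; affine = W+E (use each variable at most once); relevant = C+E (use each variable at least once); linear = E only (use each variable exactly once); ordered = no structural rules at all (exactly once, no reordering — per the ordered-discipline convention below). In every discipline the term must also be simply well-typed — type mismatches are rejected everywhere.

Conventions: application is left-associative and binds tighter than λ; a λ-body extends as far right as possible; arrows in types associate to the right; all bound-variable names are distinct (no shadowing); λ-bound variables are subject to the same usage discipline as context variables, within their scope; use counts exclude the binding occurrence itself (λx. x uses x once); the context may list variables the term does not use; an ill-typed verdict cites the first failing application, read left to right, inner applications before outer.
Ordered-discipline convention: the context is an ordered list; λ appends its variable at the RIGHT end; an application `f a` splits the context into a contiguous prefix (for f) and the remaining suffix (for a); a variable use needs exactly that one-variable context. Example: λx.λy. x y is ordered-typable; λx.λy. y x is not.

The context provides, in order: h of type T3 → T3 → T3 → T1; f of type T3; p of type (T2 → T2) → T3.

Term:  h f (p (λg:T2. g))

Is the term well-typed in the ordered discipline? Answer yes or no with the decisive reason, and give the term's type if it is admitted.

yes — single-use (h, f, p, g), ordered derivation ok; term : T3 → T1
use counts: h: 1; f: 1; p: 1; g (bound): 1
uses in reading order: h, f, p, g
typing: ✓ — T3 → T1
summary: ordered ✓, linear ✓, affine ✓, relevant ✓, unrestricted ✓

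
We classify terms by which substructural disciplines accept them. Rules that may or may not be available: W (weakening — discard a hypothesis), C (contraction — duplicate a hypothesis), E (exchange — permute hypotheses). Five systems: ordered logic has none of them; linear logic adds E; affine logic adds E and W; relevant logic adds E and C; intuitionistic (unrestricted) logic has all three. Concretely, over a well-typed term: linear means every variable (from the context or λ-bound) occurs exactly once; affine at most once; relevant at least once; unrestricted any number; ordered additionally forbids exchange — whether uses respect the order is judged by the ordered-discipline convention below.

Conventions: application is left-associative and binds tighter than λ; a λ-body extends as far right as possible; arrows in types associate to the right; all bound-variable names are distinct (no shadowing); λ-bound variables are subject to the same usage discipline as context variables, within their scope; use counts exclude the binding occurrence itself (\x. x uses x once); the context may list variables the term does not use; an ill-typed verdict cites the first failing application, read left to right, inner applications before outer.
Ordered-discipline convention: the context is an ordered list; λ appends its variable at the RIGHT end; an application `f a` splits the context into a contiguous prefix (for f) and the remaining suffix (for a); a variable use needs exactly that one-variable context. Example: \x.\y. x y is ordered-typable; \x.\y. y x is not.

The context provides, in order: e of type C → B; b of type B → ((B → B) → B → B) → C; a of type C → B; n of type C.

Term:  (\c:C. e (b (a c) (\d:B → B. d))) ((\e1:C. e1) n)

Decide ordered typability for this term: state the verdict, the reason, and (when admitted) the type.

yes — e, b, a, n, c, d, e1 once each; derivable with no W/C/E; term : B
variable uses: e: 1×, b: 1×, a: 1×, n: 1×, c (λ-bound): 1×, d (λ-bound): 1×, e1 (λ-bound): 1×
left-to-right use order: e, b, a, c, d, e1, n
typing: well-typed — term : B
summary: ordered ✓ · linear ✓ · affine ✓ · relevant ✓ · unrestricted ✓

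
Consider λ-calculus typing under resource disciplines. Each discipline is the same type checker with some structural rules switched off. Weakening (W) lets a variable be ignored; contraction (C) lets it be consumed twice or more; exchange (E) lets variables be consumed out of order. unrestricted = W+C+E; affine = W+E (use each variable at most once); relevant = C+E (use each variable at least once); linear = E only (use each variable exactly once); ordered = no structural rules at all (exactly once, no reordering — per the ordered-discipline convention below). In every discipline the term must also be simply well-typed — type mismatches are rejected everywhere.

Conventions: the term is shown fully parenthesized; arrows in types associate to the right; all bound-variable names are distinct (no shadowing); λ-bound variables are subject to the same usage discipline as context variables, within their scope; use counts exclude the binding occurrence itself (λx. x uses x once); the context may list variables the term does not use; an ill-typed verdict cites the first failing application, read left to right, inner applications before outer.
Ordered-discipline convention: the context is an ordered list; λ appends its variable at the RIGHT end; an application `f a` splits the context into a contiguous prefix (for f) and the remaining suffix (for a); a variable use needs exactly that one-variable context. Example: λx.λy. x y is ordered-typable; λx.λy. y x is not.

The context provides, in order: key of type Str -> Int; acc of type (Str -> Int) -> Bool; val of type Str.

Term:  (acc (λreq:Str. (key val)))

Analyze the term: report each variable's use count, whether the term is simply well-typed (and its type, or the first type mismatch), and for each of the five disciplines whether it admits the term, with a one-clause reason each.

counts: key: 1×; acc: 1×; val: 1×; req (λ-bound): 0×
uses in reading order: acc, key, val
typing: the term checks, with type Bool
ordered ✗ (needs weakening: req unused)
linear ✗ (needs weakening: req unused)
affine ✓ (none of key, acc, val, req used more than once)
relevant ✗ (needs weakening: req unused)
unrestricted ✓ (type-checks (Bool) and nothing is barred)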